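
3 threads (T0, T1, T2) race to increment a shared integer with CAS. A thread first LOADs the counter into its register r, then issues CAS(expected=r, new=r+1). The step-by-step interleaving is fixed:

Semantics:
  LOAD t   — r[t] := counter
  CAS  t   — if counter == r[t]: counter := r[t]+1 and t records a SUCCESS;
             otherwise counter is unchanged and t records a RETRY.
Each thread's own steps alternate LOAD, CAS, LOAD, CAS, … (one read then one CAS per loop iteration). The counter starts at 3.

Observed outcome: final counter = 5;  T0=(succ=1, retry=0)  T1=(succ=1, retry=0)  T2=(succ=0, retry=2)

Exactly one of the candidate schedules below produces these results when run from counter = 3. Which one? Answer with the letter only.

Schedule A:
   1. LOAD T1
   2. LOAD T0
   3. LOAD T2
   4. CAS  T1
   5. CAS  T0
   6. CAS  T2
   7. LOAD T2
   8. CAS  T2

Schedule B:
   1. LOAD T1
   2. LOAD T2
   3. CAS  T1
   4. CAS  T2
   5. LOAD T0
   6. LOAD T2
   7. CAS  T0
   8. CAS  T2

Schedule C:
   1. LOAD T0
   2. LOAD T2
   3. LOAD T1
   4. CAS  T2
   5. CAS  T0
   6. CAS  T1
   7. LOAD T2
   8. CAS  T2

B

Tracing schedule B:
T1 LOAD — after: cnt=3, r=3 — load
T2 LOAD — after: cnt=3, r=3 — load
T1 CAS — after: cnt=4, r=3 — ok
T2 CAS — after: cnt=4, r=3 — retry
T0 LOAD — after: cnt=4, r=4 — load
T2 LOAD — after: cnt=4, r=4 — load
T0 CAS — after: cnt=5, r=4 — ok
T2 CAS — after: cnt=5, r=4 — retry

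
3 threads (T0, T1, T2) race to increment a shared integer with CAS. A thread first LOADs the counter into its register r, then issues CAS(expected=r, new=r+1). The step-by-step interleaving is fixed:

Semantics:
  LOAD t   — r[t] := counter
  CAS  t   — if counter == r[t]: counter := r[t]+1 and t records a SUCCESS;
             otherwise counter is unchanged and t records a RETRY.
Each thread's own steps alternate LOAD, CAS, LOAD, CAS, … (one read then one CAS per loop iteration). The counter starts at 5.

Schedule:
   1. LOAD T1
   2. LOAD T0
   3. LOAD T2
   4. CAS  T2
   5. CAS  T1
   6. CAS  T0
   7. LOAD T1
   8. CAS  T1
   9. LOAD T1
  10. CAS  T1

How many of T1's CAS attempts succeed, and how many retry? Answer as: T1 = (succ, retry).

[1] T1.load  rd  (counter 5, T1.r 5)
[2] T0.load  rd  (counter 5, T0.r 5)
[3] T2.load  rd  (counter 5, T2.r 5)
[4] T2.cas  hit  (counter 6, T2.r 5)
[5] T1.cas  miss  (counter 6, T1.r 5)
[6] T0.cas  miss  (counter 6, T0.r 5)
[7] T1.load  rd  (counter 6, T1.r 6)
[8] T1.cas  hit  (counter 7, T1.r 6)
[9] T1.load  rd  (counter 7, T1.r 7)
[10] T1.cas  hit  (counter 8, T1.r 7)

T1 = (2, 1)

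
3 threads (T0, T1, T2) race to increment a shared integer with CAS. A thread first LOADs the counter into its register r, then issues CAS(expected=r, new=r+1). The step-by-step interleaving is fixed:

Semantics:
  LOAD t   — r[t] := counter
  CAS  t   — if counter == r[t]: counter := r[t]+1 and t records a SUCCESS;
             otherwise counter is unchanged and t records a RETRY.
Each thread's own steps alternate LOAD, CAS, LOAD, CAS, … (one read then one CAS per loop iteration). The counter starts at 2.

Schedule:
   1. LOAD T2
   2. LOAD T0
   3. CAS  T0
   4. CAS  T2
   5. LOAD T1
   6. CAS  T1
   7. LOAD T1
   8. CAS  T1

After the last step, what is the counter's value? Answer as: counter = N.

[1] T2.load  rd  (counter 2, T2.r 2)
[2] T0.load  rd  (counter 2, T0.r 2)
[3] T0.cas  hit  (counter 3, T0.r 2)
[4] T2.cas  miss  (counter 3, T2.r 2)
[5] T1.load  rd  (counter 3, T1.r 3)
[6] T1.cas  hit  (counter 4, T1.r 3)
[7] T1.load  rd  (counter 4, T1.r 4)
[8] T1.cas  hit  (counter 5, T1.r 4)

counter = 5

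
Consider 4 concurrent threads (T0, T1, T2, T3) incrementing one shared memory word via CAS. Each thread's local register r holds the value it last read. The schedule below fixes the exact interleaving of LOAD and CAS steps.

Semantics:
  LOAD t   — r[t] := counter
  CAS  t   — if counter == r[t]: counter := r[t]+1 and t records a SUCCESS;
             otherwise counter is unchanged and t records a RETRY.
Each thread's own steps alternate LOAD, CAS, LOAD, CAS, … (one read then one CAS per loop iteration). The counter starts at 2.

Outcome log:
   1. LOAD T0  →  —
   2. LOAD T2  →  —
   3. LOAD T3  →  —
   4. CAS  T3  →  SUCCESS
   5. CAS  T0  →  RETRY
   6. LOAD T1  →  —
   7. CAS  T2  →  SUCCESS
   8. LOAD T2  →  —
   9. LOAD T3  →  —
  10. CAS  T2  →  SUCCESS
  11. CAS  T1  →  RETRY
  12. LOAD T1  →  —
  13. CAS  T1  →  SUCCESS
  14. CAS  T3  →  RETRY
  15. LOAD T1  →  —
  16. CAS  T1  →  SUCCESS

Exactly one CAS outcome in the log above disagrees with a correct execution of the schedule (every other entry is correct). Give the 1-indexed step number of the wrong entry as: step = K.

step = 7

Correct run:
   1) LOAD T0:  M=2  r_T0=2
   2) LOAD T2:  M=2  r_T2=2
   3) LOAD T3:  M=2  r_T3=2
   4) CAS  T3:  M=3  r_T3=2 ✓
   5) CAS  T0:  M=3  r_T0=2 ✗
   6) LOAD T1:  M=3  r_T1=3
   7) CAS  T2:  M=3  r_T2=2 ✗
   8) LOAD T2:  M=3  r_T2=3
   9) LOAD T3:  M=3  r_T3=3
  10) CAS  T2:  M=4  r_T2=3 ✓
  11) CAS  T1:  M=4  r_T1=3 ✗
  12) LOAD T1:  M=4  r_T1=4
  13) CAS  T1:  M=5  r_T1=4 ✓
  14) CAS  T3:  M=5  r_T3=3 ✗
  15) LOAD T1:  M=5  r_T1=5
  16) CAS  T1:  M=6  r_T1=5 ✓
Mismatch at 7.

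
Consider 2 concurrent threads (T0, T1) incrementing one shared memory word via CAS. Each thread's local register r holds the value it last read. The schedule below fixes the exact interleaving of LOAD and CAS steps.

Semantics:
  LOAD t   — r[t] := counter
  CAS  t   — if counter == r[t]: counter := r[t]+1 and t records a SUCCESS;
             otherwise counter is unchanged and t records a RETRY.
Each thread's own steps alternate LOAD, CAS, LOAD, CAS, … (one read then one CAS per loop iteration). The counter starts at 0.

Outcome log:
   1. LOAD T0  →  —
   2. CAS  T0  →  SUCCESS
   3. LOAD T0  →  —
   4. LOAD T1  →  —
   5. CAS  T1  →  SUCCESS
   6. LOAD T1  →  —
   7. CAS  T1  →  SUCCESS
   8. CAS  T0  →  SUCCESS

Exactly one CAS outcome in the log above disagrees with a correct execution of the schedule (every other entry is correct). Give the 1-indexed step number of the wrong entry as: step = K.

Correct run:
#1 T0 reads 0
#2 T0 CAS(0→1) writes; counter now 1
#3 T0 reads 1
#4 T1 reads 1
#5 T1 CAS(1→2) writes; counter now 2
#6 T1 reads 2
#7 T1 CAS(2→3) writes; counter now 3
#8 T0 CAS(1→2) fails; counter now 3
Mismatch at 8.

step = 8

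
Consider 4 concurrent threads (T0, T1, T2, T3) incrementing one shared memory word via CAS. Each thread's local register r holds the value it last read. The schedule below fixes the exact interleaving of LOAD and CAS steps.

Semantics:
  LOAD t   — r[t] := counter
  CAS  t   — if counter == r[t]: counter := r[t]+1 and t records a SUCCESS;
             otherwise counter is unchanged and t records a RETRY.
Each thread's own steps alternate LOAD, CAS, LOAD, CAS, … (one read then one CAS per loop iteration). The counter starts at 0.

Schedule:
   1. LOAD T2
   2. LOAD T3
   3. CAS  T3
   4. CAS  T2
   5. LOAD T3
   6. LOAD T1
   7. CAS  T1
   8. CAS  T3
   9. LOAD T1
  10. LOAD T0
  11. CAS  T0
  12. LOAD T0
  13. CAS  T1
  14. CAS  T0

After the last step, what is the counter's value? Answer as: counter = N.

#1 T2 reads 0
#2 T3 reads 0
#3 T3 CAS(0→1) writes; counter now 1
#4 T2 CAS(0→1) fails; counter now 1
#5 T3 reads 1
#6 T1 reads 1
#7 T1 CAS(1→2) writes; counter now 2
#8 T3 CAS(1→2) fails; counter now 2
#9 T1 reads 2
#10 T0 reads 2
#11 T0 CAS(2→3) writes; counter now 3
#12 T0 reads 3
#13 T1 CAS(2→3) fails; counter now 3
#14 T0 CAS(3→4) writes; counter now 4

counter = 4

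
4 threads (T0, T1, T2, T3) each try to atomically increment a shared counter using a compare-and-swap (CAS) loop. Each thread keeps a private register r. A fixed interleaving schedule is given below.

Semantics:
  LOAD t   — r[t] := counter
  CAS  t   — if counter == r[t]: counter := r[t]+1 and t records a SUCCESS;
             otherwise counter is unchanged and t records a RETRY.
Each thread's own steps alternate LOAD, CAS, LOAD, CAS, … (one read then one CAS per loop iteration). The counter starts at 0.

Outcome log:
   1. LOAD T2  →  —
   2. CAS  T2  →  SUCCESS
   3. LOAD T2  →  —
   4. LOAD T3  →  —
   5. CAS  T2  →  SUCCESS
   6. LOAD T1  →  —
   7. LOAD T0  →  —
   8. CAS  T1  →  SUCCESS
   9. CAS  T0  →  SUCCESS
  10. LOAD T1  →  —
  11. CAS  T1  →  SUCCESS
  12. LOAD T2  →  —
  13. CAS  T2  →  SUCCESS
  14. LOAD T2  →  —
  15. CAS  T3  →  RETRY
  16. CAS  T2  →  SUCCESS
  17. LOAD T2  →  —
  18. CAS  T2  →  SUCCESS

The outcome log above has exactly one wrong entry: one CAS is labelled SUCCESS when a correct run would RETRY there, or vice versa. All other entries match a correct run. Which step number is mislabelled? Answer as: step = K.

Correct run:
1. LOAD T2 → mem=0 r[T2]=0 [LOAD]
2. CAS T2 → mem=1 r[T2]=0 [OK]
3. LOAD T2 → mem=1 r[T2]=1 [LOAD]
4. LOAD T3 → mem=1 r[T3]=1 [LOAD]
5. CAS T2 → mem=2 r[T2]=1 [OK]
6. LOAD T1 → mem=2 r[T1]=2 [LOAD]
7. LOAD T0 → mem=2 r[T0]=2 [LOAD]
8. CAS T1 → mem=3 r[T1]=2 [OK]
9. CAS T0 → mem=3 r[T0]=2 [RETRY]
10. LOAD T1 → mem=3 r[T1]=3 [LOAD]
11. CAS T1 → mem=4 r[T1]=3 [OK]
12. LOAD T2 → mem=4 r[T2]=4 [LOAD]
13. CAS T2 → mem=5 r[T2]=4 [OK]
14. LOAD T2 → mem=5 r[T2]=5 [LOAD]
15. CAS T3 → mem=5 r[T3]=1 [RETRY]
16. CAS T2 → mem=6 r[T2]=5 [OK]
17. LOAD T2 → mem=6 r[T2]=6 [LOAD]
18. CAS T2 → mem=7 r[T2]=6 [OK]
Log disagrees first at step 9.

step = 9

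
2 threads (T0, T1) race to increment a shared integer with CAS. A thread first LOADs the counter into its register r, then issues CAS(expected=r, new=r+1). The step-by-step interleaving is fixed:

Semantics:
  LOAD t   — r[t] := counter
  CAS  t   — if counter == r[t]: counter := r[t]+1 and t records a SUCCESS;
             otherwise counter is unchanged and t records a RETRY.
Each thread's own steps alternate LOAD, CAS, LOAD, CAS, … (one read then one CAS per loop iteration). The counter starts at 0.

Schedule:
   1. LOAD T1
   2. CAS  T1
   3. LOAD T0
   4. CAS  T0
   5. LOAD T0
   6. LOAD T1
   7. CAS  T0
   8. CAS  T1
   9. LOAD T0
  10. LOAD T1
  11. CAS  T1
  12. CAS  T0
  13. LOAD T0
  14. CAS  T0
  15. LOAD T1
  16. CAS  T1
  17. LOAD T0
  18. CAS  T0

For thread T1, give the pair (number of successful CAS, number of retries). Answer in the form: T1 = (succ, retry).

T1 = (3, 1)

T1 LOAD — after: cnt=0, r=0 — load
T1 CAS — after: cnt=1, r=0 — ok
T0 LOAD — after: cnt=1, r=1 — load
T0 CAS — after: cnt=2, r=1 — ok
T0 LOAD — after: cnt=2, r=2 — load
T1 LOAD — after: cnt=2, r=2 — load
T0 CAS — after: cnt=3, r=2 — ok
T1 CAS — after: cnt=3, r=2 — retry
T0 LOAD — after: cnt=3, r=3 — load
T1 LOAD — after: cnt=3, r=3 — load
T1 CAS — after: cnt=4, r=3 — ok
T0 CAS — after: cnt=4, r=3 — retry
T0 LOAD — after: cnt=4, r=4 — load
T0 CAS — after: cnt=5, r=4 — ok
T1 LOAD — after: cnt=5, r=5 — load
T1 CAS — after: cnt=6, r=5 — ok
T0 LOAD — after: cnt=6, r=6 — load
T0 CAS — after: cnt=7, r=6 — ok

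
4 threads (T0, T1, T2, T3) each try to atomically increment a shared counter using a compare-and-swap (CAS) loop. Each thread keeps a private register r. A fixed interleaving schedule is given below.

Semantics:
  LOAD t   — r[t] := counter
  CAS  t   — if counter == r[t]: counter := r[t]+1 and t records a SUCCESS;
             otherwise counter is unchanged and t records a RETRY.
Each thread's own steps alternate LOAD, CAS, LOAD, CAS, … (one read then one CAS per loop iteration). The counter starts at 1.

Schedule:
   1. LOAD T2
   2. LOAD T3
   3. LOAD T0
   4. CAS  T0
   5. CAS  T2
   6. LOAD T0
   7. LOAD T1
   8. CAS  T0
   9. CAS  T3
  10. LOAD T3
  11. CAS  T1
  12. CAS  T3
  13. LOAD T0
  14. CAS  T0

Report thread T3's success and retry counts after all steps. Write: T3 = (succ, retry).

T3 = (1, 1)

step 1: T2 LOAD ⇒ load; ctr=1 reg=1
step 2: T3 LOAD ⇒ load; ctr=1 reg=1
step 3: T0 LOAD ⇒ load; ctr=1 reg=1
step 4: T0 CAS ⇒ ok; ctr=2 reg=1
step 5: T2 CAS ⇒ retry; ctr=2 reg=1
step 6: T0 LOAD ⇒ load; ctr=2 reg=2
step 7: T1 LOAD ⇒ load; ctr=2 reg=2
step 8: T0 CAS ⇒ ok; ctr=3 reg=2
step 9: T3 CAS ⇒ retry; ctr=3 reg=1
step 10: T3 LOAD ⇒ load; ctr=3 reg=3
step 11: T1 CAS ⇒ retry; ctr=3 reg=2
step 12: T3 CAS ⇒ ok; ctr=4 reg=3
step 13: T0 LOAD ⇒ load; ctr=4 reg=4
step 14: T0 CAS ⇒ ok; ctr=5 reg=4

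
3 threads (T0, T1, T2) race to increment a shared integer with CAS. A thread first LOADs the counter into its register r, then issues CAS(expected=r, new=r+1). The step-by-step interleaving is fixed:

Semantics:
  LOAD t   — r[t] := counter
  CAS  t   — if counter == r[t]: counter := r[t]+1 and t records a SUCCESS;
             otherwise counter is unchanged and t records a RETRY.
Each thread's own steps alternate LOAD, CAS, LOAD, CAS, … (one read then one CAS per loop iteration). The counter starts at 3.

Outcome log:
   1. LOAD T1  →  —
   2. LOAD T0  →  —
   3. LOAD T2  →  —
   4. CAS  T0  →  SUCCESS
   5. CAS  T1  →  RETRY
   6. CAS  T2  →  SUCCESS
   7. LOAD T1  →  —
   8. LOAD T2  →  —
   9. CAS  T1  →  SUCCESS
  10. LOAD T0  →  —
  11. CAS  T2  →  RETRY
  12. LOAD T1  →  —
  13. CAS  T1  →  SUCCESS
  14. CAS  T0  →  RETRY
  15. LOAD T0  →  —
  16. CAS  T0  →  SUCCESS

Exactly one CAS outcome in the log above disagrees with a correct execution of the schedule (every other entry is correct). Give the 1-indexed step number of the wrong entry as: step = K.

step = 6

Reference trace:
[1] T1.load  rd  (counter 3, T1.r 3)
[2] T0.load  rd  (counter 3, T0.r 3)
[3] T2.load  rd  (counter 3, T2.r 3)
[4] T0.cas  hit  (counter 4, T0.r 3)
[5] T1.cas  miss  (counter 4, T1.r 3)
[6] T2.cas  miss  (counter 4, T2.r 3)
[7] T1.load  rd  (counter 4, T1.r 4)
[8] T2.load  rd  (counter 4, T2.r 4)
[9] T1.cas  hit  (counter 5, T1.r 4)
[10] T0.load  rd  (counter 5, T0.r 5)
[11] T2.cas  miss  (counter 5, T2.r 4)
[12] T1.load  rd  (counter 5, T1.r 5)
[13] T1.cas  hit  (counter 6, T1.r 5)
[14] T0.cas  miss  (counter 6, T0.r 5)
[15] T0.load  rd  (counter 6, T0.r 6)
[16] T0.cas  hit  (counter 7, T0.r 6)
Mismatch at 6.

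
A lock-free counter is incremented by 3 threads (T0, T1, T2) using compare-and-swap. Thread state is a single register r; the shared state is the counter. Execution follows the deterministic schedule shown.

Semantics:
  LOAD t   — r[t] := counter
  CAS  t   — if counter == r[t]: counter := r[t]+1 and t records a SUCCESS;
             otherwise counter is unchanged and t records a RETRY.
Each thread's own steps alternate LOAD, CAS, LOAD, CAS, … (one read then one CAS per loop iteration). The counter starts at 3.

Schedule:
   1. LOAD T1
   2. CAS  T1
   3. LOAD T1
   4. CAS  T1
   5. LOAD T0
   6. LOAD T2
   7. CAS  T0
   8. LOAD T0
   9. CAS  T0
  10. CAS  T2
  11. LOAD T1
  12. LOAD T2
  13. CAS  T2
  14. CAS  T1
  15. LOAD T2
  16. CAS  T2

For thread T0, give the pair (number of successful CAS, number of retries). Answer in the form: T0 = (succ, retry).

T0 = (2, 0)

[1] T1.load  rd  (counter 3, T1.r 3)
[2] T1.cas  hit  (counter 4, T1.r 3)
[3] T1.load  rd  (counter 4, T1.r 4)
[4] T1.cas  hit  (counter 5, T1.r 4)
[5] T0.load  rd  (counter 5, T0.r 5)
[6] T2.load  rd  (counter 5, T2.r 5)
[7] T0.cas  hit  (counter 6, T0.r 5)
[8] T0.load  rd  (counter 6, T0.r 6)
[9] T0.cas  hit  (counter 7, T0.r 6)
[10] T2.cas  miss  (counter 7, T2.r 5)
[11] T1.load  rd  (counter 7, T1.r 7)
[12] T2.load  rd  (counter 7, T2.r 7)
[13] T2.cas  hit  (counter 8, T2.r 7)
[14] T1.cas  miss  (counter 8, T1.r 7)
[15] T2.load  rd  (counter 8, T2.r 8)
[16] T2.cas  hit  (counter 9, T2.r 8)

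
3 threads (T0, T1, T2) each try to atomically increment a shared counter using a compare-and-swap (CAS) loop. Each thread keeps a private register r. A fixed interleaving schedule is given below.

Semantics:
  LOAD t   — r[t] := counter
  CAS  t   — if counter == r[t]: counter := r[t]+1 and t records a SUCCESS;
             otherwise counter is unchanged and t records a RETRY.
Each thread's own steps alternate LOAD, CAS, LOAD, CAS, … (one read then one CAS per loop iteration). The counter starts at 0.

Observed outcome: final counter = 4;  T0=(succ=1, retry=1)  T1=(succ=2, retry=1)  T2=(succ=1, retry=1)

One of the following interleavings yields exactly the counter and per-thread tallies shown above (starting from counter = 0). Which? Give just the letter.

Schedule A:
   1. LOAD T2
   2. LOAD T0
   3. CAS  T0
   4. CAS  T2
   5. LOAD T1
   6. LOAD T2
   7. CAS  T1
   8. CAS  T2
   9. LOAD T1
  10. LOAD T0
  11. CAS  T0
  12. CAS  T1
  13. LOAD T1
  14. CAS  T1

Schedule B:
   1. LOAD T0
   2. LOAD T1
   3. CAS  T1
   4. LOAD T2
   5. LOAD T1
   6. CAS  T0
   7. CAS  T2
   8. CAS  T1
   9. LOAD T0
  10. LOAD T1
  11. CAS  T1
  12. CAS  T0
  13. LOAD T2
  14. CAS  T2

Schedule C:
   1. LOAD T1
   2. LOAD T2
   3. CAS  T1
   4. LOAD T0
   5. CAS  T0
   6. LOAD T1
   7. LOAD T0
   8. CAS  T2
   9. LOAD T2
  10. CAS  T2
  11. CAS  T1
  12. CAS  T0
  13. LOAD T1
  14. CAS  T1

C

Tracing schedule C:
[1] T1.load  rd  (counter 0, T1.r 0)
[2] T2.load  rd  (counter 0, T2.r 0)
[3] T1.cas  hit  (counter 1, T1.r 0)
[4] T0.load  rd  (counter 1, T0.r 1)
[5] T0.cas  hit  (counter 2, T0.r 1)
[6] T1.load  rd  (counter 2, T1.r 2)
[7] T0.load  rd  (counter 2, T0.r 2)
[8] T2.cas  miss  (counter 2, T2.r 0)
[9] T2.load  rd  (counter 2, T2.r 2)
[10] T2.cas  hit  (counter 3, T2.r 2)
[11] T1.cas  miss  (counter 3, T1.r 2)
[12] T0.cas  miss  (counter 3, T0.r 2)
[13] T1.load  rd  (counter 3, T1.r 3)
[14] T1.cas  hit  (counter 4, T1.r 3)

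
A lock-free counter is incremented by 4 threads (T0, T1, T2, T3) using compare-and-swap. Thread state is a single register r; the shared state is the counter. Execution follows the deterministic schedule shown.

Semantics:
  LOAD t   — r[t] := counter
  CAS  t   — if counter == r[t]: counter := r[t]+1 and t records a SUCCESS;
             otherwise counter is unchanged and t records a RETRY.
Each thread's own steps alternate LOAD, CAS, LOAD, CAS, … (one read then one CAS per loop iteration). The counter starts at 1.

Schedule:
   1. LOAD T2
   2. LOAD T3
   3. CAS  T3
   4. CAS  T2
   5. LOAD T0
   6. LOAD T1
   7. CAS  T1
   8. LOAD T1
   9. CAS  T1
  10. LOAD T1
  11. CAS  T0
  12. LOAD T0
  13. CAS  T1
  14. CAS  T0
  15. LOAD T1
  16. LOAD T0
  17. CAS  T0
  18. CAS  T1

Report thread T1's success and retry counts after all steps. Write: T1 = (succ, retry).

#1 T2 reads 1
#2 T3 reads 1
#3 T3 CAS(1→2) writes; counter now 2
#4 T2 CAS(1→2) fails; counter now 2
#5 T0 reads 2
#6 T1 reads 2
#7 T1 CAS(2→3) writes; counter now 3
#8 T1 reads 3
#9 T1 CAS(3→4) writes; counter now 4
#10 T1 reads 4
#11 T0 CAS(2→3) fails; counter now 4
#12 T0 reads 4
#13 T1 CAS(4→5) writes; counter now 5
#14 T0 CAS(4→5) fails; counter now 5
#15 T1 reads 5
#16 T0 reads 5
#17 T0 CAS(5→6) writes; counter now 6
#18 T1 CAS(5→6) fails; counter now 6

T1 = (3, 1)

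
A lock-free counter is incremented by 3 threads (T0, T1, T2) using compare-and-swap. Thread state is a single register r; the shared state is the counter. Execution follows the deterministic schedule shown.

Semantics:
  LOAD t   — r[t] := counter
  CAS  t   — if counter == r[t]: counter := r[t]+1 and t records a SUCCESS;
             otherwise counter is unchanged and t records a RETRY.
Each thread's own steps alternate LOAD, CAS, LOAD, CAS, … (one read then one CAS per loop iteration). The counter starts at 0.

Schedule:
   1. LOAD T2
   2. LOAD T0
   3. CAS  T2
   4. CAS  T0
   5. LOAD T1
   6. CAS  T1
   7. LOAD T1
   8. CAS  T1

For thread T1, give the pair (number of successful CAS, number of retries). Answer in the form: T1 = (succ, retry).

T1 = (2, 0)

[1] T2.load  rd  (counter 0, T2.r 0)
[2] T0.load  rd  (counter 0, T0.r 0)
[3] T2.cas  hit  (counter 1, T2.r 0)
[4] T0.cas  miss  (counter 1, T0.r 0)
[5] T1.load  rd  (counter 1, T1.r 1)
[6] T1.cas  hit  (counter 2, T1.r 1)
[7] T1.load  rd  (counter 2, T1.r 2)
[8] T1.cas  hit  (counter 3, T1.r 2)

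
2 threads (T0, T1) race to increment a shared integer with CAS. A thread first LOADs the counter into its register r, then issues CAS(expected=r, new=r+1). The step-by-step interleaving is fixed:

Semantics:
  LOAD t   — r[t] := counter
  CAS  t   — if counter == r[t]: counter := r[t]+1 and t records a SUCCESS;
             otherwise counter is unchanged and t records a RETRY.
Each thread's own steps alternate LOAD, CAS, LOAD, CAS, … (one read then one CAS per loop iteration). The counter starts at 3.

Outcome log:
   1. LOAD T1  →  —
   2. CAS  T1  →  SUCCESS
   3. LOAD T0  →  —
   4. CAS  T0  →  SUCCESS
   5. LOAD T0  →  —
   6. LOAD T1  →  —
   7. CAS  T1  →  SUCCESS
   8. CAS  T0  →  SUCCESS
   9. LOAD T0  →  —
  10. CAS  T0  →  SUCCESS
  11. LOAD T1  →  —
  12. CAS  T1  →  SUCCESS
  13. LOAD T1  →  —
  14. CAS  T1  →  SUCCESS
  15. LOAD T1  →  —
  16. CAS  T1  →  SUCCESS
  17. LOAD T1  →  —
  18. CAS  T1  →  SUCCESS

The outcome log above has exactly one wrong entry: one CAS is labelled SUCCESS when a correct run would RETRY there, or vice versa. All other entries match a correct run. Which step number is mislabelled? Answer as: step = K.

Reference trace:
#1 T1 reads 3
#2 T1 CAS(3→4) writes; counter now 4
#3 T0 reads 4
#4 T0 CAS(4→5) writes; counter now 5
#5 T0 reads 5
#6 T1 reads 5
#7 T1 CAS(5→6) writes; counter now 6
#8 T0 CAS(5→6) fails; counter now 6
#9 T0 reads 6
#10 T0 CAS(6→7) writes; counter now 7
#11 T1 reads 7
#12 T1 CAS(7→8) writes; counter now 8
#13 T1 reads 8
#14 T1 CAS(8→9) writes; counter now 9
#15 T1 reads 9
#16 T1 CAS(9→10) writes; counter now 10
#17 T1 reads 10
#18 T1 CAS(10→11) writes; counter now 11
Mismatch at 8.

step = 8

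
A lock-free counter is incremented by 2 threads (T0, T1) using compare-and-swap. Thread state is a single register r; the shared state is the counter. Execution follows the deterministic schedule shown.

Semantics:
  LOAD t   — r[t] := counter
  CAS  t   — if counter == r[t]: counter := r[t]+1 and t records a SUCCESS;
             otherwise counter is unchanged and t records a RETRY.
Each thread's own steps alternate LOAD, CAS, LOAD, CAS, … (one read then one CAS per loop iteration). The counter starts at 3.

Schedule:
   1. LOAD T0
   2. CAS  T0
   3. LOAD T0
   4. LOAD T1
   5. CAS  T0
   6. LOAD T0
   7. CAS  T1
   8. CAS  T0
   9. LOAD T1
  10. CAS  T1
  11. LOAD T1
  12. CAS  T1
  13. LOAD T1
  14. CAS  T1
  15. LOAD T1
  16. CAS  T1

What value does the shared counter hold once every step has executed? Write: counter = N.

counter = 10

   1) LOAD T0:  M=3  r_T0=3
   2) CAS  T0:  M=4  r_T0=3 ✓
   3) LOAD T0:  M=4  r_T0=4
   4) LOAD T1:  M=4  r_T1=4
   5) CAS  T0:  M=5  r_T0=4 ✓
   6) LOAD T0:  M=5  r_T0=5
   7) CAS  T1:  M=5  r_T1=4 ✗
   8) CAS  T0:  M=6  r_T0=5 ✓
   9) LOAD T1:  M=6  r_T1=6
  10) CAS  T1:  M=7  r_T1=6 ✓
  11) LOAD T1:  M=7  r_T1=7
  12) CAS  T1:  M=8  r_T1=7 ✓
  13) LOAD T1:  M=8  r_T1=8
  14) CAS  T1:  M=9  r_T1=8 ✓
  15) LOAD T1:  M=9  r_T1=9
  16) CAS  T1:  M=10  r_T1=9 ✓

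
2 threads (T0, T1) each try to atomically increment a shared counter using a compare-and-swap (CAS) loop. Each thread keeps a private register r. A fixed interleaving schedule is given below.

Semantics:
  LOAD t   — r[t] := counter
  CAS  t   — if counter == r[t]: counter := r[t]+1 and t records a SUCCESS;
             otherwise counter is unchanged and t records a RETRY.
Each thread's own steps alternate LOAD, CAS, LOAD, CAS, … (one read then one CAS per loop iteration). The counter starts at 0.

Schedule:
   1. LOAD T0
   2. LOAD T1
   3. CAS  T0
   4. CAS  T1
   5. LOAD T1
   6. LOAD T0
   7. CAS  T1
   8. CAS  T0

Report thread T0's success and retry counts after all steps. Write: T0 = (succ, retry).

T0 = (1, 1)

1. LOAD T0 → mem=0 r[T0]=0 [LOAD]
2. LOAD T1 → mem=0 r[T1]=0 [LOAD]
3. CAS T0 → mem=1 r[T0]=0 [OK]
4. CAS T1 → mem=1 r[T1]=0 [RETRY]
5. LOAD T1 → mem=1 r[T1]=1 [LOAD]
6. LOAD T0 → mem=1 r[T0]=1 [LOAD]
7. CAS T1 → mem=2 r[T1]=1 [OK]
8. CAS T0 → mem=2 r[T0]=1 [RETRY]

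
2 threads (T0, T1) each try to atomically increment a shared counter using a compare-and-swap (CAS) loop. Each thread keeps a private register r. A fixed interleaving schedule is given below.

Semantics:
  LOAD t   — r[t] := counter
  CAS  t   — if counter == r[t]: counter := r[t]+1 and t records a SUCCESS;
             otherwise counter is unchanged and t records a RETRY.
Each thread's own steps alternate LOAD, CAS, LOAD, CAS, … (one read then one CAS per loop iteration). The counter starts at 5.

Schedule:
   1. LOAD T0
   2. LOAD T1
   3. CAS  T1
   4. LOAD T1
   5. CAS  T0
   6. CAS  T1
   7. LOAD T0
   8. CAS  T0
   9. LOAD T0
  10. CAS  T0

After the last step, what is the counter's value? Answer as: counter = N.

counter = 9

step 1: T0 LOAD ⇒ load; ctr=5 reg=5
step 2: T1 LOAD ⇒ load; ctr=5 reg=5
step 3: T1 CAS ⇒ ok; ctr=6 reg=5
step 4: T1 LOAD ⇒ load; ctr=6 reg=6
step 5: T0 CAS ⇒ retry; ctr=6 reg=5
step 6: T1 CAS ⇒ ok; ctr=7 reg=6
step 7: T0 LOAD ⇒ load; ctr=7 reg=7
step 8: T0 CAS ⇒ ok; ctr=8 reg=7
step 9: T0 LOAD ⇒ load; ctr=8 reg=8
step 10: T0 CAS ⇒ ok; ctr=9 reg=8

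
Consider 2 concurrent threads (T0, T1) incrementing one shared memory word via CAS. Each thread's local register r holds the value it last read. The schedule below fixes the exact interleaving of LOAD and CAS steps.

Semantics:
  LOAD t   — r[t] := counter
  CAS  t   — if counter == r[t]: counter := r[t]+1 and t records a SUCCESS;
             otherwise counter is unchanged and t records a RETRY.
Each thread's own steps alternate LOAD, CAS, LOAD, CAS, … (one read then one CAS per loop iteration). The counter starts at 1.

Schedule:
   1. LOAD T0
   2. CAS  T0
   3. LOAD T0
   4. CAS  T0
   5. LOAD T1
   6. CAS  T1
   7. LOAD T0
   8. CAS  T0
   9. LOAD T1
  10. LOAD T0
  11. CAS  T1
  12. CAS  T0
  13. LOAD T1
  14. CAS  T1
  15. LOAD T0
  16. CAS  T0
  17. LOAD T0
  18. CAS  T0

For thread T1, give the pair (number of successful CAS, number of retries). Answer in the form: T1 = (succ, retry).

T1 = (3, 0)

1. LOAD T0 → mem=1 r[T0]=1 [LOAD]
2. CAS T0 → mem=2 r[T0]=1 [OK]
3. LOAD T0 → mem=2 r[T0]=2 [LOAD]
4. CAS T0 → mem=3 r[T0]=2 [OK]
5. LOAD T1 → mem=3 r[T1]=3 [LOAD]
6. CAS T1 → mem=4 r[T1]=3 [OK]
7. LOAD T0 → mem=4 r[T0]=4 [LOAD]
8. CAS T0 → mem=5 r[T0]=4 [OK]
9. LOAD T1 → mem=5 r[T1]=5 [LOAD]
10. LOAD T0 → mem=5 r[T0]=5 [LOAD]
11. CAS T1 → mem=6 r[T1]=5 [OK]
12. CAS T0 → mem=6 r[T0]=5 [RETRY]
13. LOAD T1 → mem=6 r[T1]=6 [LOAD]
14. CAS T1 → mem=7 r[T1]=6 [OK]
15. LOAD T0 → mem=7 r[T0]=7 [LOAD]
16. CAS T0 → mem=8 r[T0]=7 [OK]
17. LOAD T0 → mem=8 r[T0]=8 [LOAD]
18. CAS T0 → mem=9 r[T0]=8 [OK]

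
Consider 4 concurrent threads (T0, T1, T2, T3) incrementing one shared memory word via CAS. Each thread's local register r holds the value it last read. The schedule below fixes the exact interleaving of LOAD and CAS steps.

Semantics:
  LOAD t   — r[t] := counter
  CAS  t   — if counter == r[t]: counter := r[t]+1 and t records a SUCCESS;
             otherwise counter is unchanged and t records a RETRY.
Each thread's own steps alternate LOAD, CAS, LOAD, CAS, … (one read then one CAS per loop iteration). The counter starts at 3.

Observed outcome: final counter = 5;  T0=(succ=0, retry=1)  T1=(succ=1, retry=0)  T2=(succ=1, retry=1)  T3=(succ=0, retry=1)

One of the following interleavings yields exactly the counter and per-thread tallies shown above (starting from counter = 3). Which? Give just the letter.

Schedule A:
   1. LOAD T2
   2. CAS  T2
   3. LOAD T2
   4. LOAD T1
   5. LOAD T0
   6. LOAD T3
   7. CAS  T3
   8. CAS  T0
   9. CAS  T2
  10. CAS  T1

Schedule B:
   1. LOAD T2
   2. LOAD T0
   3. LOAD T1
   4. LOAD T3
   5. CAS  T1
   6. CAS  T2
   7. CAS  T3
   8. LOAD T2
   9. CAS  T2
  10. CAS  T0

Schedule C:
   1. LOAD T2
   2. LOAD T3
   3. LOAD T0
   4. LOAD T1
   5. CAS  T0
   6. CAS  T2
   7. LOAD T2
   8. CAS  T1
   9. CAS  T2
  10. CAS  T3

B

Simulating candidate B:
   1) LOAD T2:  M=3  r_T2=3
   2) LOAD T0:  M=3  r_T0=3
   3) LOAD T1:  M=3  r_T1=3
   4) LOAD T3:  M=3  r_T3=3
   5) CAS  T1:  M=4  r_T1=3 ✓
   6) CAS  T2:  M=4  r_T2=3 ✗
   7) CAS  T3:  M=4  r_T3=3 ✗
   8) LOAD T2:  M=4  r_T2=4
   9) CAS  T2:  M=5  r_T2=4 ✓
  10) CAS  T0:  M=5  r_T0=3 ✗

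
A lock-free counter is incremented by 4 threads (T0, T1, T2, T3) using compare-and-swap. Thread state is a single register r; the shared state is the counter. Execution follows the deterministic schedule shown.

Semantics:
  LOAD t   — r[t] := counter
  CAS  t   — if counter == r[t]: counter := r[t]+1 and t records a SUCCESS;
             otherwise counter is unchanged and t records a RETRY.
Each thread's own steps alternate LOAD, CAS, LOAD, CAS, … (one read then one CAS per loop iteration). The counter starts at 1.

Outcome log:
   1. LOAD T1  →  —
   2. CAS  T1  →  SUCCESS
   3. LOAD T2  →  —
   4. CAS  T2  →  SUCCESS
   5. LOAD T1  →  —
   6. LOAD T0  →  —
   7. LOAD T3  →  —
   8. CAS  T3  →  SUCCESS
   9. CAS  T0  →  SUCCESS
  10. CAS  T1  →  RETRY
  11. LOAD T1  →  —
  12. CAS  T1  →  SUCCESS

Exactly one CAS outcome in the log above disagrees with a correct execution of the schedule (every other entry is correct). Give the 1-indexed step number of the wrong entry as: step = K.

step = 9

Re-executing:
   1) LOAD T1:  M=1  r_T1=1
   2) CAS  T1:  M=2  r_T1=1 ✓
   3) LOAD T2:  M=2  r_T2=2
   4) CAS  T2:  M=3  r_T2=2 ✓
   5) LOAD T1:  M=3  r_T1=3
   6) LOAD T0:  M=3  r_T0=3
   7) LOAD T3:  M=3  r_T3=3
   8) CAS  T3:  M=4  r_T3=3 ✓
   9) CAS  T0:  M=4  r_T0=3 ✗
  10) CAS  T1:  M=4  r_T1=3 ✗
  11) LOAD T1:  M=4  r_T1=4
  12) CAS  T1:  M=5  r_T1=4 ✓
Flip is step 9.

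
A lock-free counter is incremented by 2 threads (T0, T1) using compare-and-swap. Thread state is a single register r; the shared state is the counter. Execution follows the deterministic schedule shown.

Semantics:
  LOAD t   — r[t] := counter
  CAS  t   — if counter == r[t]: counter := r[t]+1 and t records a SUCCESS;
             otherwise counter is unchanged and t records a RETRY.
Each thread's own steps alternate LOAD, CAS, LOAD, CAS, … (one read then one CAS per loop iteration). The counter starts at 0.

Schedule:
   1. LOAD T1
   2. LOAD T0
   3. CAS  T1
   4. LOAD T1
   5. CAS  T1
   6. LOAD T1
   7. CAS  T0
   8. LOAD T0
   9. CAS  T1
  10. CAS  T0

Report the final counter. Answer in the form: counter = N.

[1] T1.load  rd  (counter 0, T1.r 0)
[2] T0.load  rd  (counter 0, T0.r 0)
[3] T1.cas  hit  (counter 1, T1.r 0)
[4] T1.load  rd  (counter 1, T1.r 1)
[5] T1.cas  hit  (counter 2, T1.r 1)
[6] T1.load  rd  (counter 2, T1.r 2)
[7] T0.cas  miss  (counter 2, T0.r 0)
[8] T0.load  rd  (counter 2, T0.r 2)
[9] T1.cas  hit  (counter 3, T1.r 2)
[10] T0.cas  miss  (counter 3, T0.r 2)

counter = 3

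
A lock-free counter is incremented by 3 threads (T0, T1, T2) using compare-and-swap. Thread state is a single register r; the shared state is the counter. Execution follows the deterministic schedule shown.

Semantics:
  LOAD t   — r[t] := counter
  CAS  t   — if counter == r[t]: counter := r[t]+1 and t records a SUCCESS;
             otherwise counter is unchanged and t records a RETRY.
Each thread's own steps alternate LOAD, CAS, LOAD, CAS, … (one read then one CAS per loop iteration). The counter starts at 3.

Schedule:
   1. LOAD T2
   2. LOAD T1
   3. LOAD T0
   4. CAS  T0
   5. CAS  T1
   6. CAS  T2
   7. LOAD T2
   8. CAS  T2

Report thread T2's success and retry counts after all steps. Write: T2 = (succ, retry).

T2 = (1, 1)

step 1: T2 LOAD ⇒ load; ctr=3 reg=3
step 2: T1 LOAD ⇒ load; ctr=3 reg=3
step 3: T0 LOAD ⇒ load; ctr=3 reg=3
step 4: T0 CAS ⇒ ok; ctr=4 reg=3
step 5: T1 CAS ⇒ retry; ctr=4 reg=3
step 6: T2 CAS ⇒ retry; ctr=4 reg=3
step 7: T2 LOAD ⇒ load; ctr=4 reg=4
step 8: T2 CAS ⇒ ok; ctr=5 reg=4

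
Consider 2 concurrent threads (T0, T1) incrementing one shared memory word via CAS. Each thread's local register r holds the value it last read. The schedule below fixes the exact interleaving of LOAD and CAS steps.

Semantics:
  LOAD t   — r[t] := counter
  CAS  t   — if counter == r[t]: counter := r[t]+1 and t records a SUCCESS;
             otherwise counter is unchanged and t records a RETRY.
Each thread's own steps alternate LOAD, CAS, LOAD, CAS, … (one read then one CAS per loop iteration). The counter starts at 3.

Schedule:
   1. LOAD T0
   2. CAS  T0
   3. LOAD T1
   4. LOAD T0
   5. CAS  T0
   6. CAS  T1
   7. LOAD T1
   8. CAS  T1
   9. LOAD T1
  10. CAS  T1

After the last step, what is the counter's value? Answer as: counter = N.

counter = 7

#1 T0 reads 3
#2 T0 CAS(3→4) writes; counter now 4
#3 T1 reads 4
#4 T0 reads 4
#5 T0 CAS(4→5) writes; counter now 5
#6 T1 CAS(4→5) fails; counter now 5
#7 T1 reads 5
#8 T1 CAS(5→6) writes; counter now 6
#9 T1 reads 6
#10 T1 CAS(6→7) writes; counter now 7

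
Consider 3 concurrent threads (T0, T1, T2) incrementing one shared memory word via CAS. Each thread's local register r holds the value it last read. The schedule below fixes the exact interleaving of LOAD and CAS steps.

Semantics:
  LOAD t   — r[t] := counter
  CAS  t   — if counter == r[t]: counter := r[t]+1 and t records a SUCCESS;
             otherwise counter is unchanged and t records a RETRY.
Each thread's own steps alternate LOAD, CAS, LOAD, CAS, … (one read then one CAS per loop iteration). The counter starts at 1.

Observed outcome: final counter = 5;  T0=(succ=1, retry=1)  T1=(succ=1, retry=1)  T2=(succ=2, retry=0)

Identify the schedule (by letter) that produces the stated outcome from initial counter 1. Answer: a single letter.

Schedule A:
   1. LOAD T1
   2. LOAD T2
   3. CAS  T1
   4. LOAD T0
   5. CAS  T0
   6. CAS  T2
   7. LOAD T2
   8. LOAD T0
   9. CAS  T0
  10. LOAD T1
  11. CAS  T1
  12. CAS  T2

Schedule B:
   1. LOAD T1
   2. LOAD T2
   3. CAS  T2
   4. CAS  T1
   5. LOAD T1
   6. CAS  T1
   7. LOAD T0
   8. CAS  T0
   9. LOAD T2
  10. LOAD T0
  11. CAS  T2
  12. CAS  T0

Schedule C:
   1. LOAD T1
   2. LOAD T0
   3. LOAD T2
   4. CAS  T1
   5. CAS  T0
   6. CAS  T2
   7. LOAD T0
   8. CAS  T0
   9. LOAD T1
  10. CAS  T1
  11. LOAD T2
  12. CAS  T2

B

Simulating candidate B:
step 1: T1 LOAD ⇒ load; ctr=1 reg=1
step 2: T2 LOAD ⇒ load; ctr=1 reg=1
step 3: T2 CAS ⇒ ok; ctr=2 reg=1
step 4: T1 CAS ⇒ retry; ctr=2 reg=1
step 5: T1 LOAD ⇒ load; ctr=2 reg=2
step 6: T1 CAS ⇒ ok; ctr=3 reg=2
step 7: T0 LOAD ⇒ load; ctr=3 reg=3
step 8: T0 CAS ⇒ ok; ctr=4 reg=3
step 9: T2 LOAD ⇒ load; ctr=4 reg=4
step 10: T0 LOAD ⇒ load; ctr=4 reg=4
step 11: T2 CAS ⇒ ok; ctr=5 reg=4
step 12: T0 CAS ⇒ retry; ctr=5 reg=4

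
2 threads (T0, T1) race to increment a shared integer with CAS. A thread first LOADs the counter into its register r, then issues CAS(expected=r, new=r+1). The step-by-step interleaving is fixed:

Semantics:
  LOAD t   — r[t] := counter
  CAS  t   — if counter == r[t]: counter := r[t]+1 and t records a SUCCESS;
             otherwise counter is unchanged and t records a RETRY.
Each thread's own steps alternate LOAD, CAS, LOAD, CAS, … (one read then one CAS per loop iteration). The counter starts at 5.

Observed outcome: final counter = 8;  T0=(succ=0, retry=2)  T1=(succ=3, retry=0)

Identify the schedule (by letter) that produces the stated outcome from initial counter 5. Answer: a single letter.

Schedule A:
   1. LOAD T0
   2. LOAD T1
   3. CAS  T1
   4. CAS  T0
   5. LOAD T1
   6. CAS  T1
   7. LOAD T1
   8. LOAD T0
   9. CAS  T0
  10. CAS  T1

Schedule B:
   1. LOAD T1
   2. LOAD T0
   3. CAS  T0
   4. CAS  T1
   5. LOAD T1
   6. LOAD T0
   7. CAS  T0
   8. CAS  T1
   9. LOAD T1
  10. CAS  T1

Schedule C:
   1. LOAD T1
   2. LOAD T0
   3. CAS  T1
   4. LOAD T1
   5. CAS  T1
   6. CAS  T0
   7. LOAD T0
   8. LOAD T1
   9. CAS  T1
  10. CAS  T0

Tracing schedule C:
   1) LOAD T1:  M=5  r_T1=5
   2) LOAD T0:  M=5  r_T0=5
   3) CAS  T1:  M=6  r_T1=5 ✓
   4) LOAD T1:  M=6  r_T1=6
   5) CAS  T1:  M=7  r_T1=6 ✓
   6) CAS  T0:  M=7  r_T0=5 ✗
   7) LOAD T0:  M=7  r_T0=7
   8) LOAD T1:  M=7  r_T1=7
   9) CAS  T1:  M=8  r_T1=7 ✓
  10) CAS  T0:  M=8  r_T0=7 ✗

C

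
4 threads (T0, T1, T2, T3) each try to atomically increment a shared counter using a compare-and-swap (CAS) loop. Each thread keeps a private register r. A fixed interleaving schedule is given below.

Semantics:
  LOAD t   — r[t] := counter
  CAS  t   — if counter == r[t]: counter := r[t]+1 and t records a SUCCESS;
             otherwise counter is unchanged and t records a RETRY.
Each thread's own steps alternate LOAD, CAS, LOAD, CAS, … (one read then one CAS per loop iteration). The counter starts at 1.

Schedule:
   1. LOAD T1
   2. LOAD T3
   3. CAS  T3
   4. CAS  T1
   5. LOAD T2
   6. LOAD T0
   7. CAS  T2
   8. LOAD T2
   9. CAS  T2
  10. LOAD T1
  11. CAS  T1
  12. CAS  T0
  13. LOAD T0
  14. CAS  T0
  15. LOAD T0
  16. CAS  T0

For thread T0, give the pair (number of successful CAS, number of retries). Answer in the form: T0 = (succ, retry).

   1) LOAD T1:  M=1  r_T1=1
   2) LOAD T3:  M=1  r_T3=1
   3) CAS  T3:  M=2  r_T3=1 ✓
   4) CAS  T1:  M=2  r_T1=1 ✗
   5) LOAD T2:  M=2  r_T2=2
   6) LOAD T0:  M=2  r_T0=2
   7) CAS  T2:  M=3  r_T2=2 ✓
   8) LOAD T2:  M=3  r_T2=3
   9) CAS  T2:  M=4  r_T2=3 ✓
  10) LOAD T1:  M=4  r_T1=4
  11) CAS  T1:  M=5  r_T1=4 ✓
  12) CAS  T0:  M=5  r_T0=2 ✗
  13) LOAD T0:  M=5  r_T0=5
  14) CAS  T0:  M=6  r_T0=5 ✓
  15) LOAD T0:  M=6  r_T0=6
  16) CAS  T0:  M=7  r_T0=6 ✓

T0 = (2, 1)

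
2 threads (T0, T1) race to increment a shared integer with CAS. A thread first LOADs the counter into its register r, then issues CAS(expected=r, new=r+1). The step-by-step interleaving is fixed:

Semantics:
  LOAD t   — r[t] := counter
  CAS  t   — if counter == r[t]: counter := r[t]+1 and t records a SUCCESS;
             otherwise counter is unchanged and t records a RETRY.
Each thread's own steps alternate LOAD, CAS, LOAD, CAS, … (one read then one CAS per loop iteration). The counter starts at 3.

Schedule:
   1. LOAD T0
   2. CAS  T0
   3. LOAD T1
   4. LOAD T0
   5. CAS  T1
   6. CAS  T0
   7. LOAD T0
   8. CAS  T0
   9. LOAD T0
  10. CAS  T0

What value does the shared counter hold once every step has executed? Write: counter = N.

#1 T0 reads 3
#2 T0 CAS(3→4) writes; counter now 4
#3 T1 reads 4
#4 T0 reads 4
#5 T1 CAS(4→5) writes; counter now 5
#6 T0 CAS(4→5) fails; counter now 5
#7 T0 reads 5
#8 T0 CAS(5→6) writes; counter now 6
#9 T0 reads 6
#10 T0 CAS(6→7) writes; counter now 7

counter = 7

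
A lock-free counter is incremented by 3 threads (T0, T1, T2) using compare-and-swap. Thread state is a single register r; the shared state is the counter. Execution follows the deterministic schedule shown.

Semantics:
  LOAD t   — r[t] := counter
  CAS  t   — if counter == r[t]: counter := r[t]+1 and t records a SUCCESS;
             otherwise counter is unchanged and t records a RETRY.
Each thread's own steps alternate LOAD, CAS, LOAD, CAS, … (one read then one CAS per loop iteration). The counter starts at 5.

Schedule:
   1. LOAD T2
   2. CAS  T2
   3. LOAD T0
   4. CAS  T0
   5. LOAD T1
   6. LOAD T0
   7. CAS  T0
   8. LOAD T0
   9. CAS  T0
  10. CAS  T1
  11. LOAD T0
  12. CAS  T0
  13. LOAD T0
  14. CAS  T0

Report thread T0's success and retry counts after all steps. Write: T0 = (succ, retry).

T0 = (5, 0)

step 1: T2 LOAD ⇒ load; ctr=5 reg=5
step 2: T2 CAS ⇒ ok; ctr=6 reg=5
step 3: T0 LOAD ⇒ load; ctr=6 reg=6
step 4: T0 CAS ⇒ ok; ctr=7 reg=6
step 5: T1 LOAD ⇒ load; ctr=7 reg=7
step 6: T0 LOAD ⇒ load; ctr=7 reg=7
step 7: T0 CAS ⇒ ok; ctr=8 reg=7
step 8: T0 LOAD ⇒ load; ctr=8 reg=8
step 9: T0 CAS ⇒ ok; ctr=9 reg=8
step 10: T1 CAS ⇒ retry; ctr=9 reg=7
step 11: T0 LOAD ⇒ load; ctr=9 reg=9
step 12: T0 CAS ⇒ ok; ctr=10 reg=9
step 13: T0 LOAD ⇒ load; ctr=10 reg=10
step 14: T0 CAS ⇒ ok; ctr=11 reg=10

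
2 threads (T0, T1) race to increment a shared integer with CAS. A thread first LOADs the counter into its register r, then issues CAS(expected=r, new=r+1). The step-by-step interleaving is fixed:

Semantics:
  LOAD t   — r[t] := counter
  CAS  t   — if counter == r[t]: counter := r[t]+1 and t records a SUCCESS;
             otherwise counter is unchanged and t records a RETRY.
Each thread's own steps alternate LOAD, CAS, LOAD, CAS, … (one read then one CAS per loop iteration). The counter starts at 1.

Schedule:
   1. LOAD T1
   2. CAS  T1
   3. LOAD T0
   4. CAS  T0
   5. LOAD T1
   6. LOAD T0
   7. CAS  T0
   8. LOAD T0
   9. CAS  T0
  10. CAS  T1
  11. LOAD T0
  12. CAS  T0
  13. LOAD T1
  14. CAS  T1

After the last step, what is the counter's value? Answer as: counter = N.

counter = 7

1. LOAD T1 → mem=1 r[T1]=1 [LOAD]
2. CAS T1 → mem=2 r[T1]=1 [OK]
3. LOAD T0 → mem=2 r[T0]=2 [LOAD]
4. CAS T0 → mem=3 r[T0]=2 [OK]
5. LOAD T1 → mem=3 r[T1]=3 [LOAD]
6. LOAD T0 → mem=3 r[T0]=3 [LOAD]
7. CAS T0 → mem=4 r[T0]=3 [OK]
8. LOAD T0 → mem=4 r[T0]=4 [LOAD]
9. CAS T0 → mem=5 r[T0]=4 [OK]
10. CAS T1 → mem=5 r[T1]=3 [RETRY]
11. LOAD T0 → mem=5 r[T0]=5 [LOAD]
12. CAS T0 → mem=6 r[T0]=5 [OK]
13. LOAD T1 → mem=6 r[T1]=6 [LOAD]
14. CAS T1 → mem=7 r[T1]=6 [OK]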